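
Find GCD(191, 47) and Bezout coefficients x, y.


Tabular extended Euclidean (each row: r = 191*s + 47*t):
r=191, s=1, t=0
r=47, s=0, t=1
q=4: r=3, s=1, t=-4   [191*(1) + 47*(-4) = 3]
q=15: r=2, s=-15, t=61   [191*(-15) + 47*(61) = 2]
q=1: r=1, s=16, t=-65   [191*(16) + 47*(-65) = 1]
q=2: r=0, s=-47, t=191   [191*(-47) + 47*(191) = 0]
GCD = 1; from the row with r=1: x=16, y=-65
Check: 191*(16) + 47*(-65) = 3056 - 3055 = 1

GCD = 1, x = 16, y = -65


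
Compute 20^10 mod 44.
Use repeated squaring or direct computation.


20^1 mod 44 = 20
20^2 mod 44 = 4
20^3 mod 44 = 36
20^4 mod 44 = 16
20^5 mod 44 = 12
20^6 mod 44 = 20
20^7 mod 44 = 4
20^8 mod 44 = 36
20^9 mod 44 = 16
20^10 mod 44 = 12


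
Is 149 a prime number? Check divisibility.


Check divisors up to sqrt(149) = 12.2066
No divisors found.
149 is prime.

Yes, 149 is prime


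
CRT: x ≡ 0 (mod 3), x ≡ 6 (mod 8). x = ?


M = 3*8 = 24
M1 = M/3 = 8, M2 = M/8 = 3
M1^(-1) mod 3 = 2, M2^(-1) mod 8 = 3
x = 0*8*2 + 6*3*3 = 54
54 mod 24 = 6
Check: 6 mod 3 = 0 ✓, 6 mod 8 = 6 ✓

x ≡ 6 (mod 24)


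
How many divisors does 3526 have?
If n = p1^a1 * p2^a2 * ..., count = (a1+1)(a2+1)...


3526 = 2^1 × 41^1 × 43^1
d(3526) = (1+1) × (1+1) × (1+1) = 8

8 divisors


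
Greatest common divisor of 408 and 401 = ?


408 = 1 * 401 + 7
401 = 57 * 7 + 2
7 = 3 * 2 + 1
2 = 2 * 1 + 0
GCD = 1


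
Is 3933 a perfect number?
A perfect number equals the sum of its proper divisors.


Proper divisors of 3933: 1, 3, 9, 19, 23, 57, 69, 171, 207, 437, 1311
Sum = 1 + 3 + 9 + 19 + 23 + 57 + 69 + 171 + 207 + 437 + 1311 = 2307

No, 3933 is not perfect (2307 ≠ 3933)


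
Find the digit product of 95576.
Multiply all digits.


9 × 5 × 5 × 7 × 6 = 9450


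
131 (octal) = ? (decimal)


131 (base 8) = 89 (decimal)
89 (decimal) = 89 (base 10)


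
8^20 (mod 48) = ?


8^1 mod 48 = 8
8^2 mod 48 = 16
8^3 mod 48 = 32
8^4 mod 48 = 16
8^5 mod 48 = 32
8^6 mod 48 = 16
8^7 mod 48 = 32
8^8 mod 48 = 16
8^9 mod 48 = 32
8^10 mod 48 = 16
8^11 mod 48 = 32
8^12 mod 48 = 16
8^13 mod 48 = 32
8^14 mod 48 = 16
8^15 mod 48 = 32
8^16 mod 48 = 16
8^17 mod 48 = 32
8^18 mod 48 = 16
8^19 mod 48 = 32
8^20 mod 48 = 16


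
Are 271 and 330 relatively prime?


Euclidean algorithm:
330 = 1 * 271 + 59
271 = 4 * 59 + 35
59 = 1 * 35 + 24
35 = 1 * 24 + 11
24 = 2 * 11 + 2
11 = 5 * 2 + 1
2 = 2 * 1 + 0
GCD(271, 330) = 1

Yes, coprime (GCD = 1)


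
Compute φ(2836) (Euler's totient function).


2836 = 2^2 × 709
Prime factors: 2, 709
φ(2836) = 2836 × (1-1/2) × (1-1/709)
= 2836 × 1/2 × 708/709 = 1416

φ(2836) = 1416


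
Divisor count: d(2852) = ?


2852 = 2^2 × 23^1 × 31^1
d(2852) = (2+1) × (1+1) × (1+1) = 12

12 divisors


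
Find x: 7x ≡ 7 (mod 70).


GCD(7, 70) = 7 divides 7
Divide: 1x ≡ 1 (mod 10)
x ≡ 1 (mod 10)


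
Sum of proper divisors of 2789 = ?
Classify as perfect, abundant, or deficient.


Proper divisors: 1
Sum = 1 = 1
1 < 2789 → deficient

s(2789) = 1 (deficient)


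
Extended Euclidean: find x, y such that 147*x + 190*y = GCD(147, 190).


Tabular extended Euclidean (each row: r = 147*s + 190*t):
r=147, s=1, t=0
r=190, s=0, t=1
q=0: r=147, s=1, t=0   [147*(1) + 190*(0) = 147]
q=1: r=43, s=-1, t=1   [147*(-1) + 190*(1) = 43]
q=3: r=18, s=4, t=-3   [147*(4) + 190*(-3) = 18]
q=2: r=7, s=-9, t=7   [147*(-9) + 190*(7) = 7]
q=2: r=4, s=22, t=-17   [147*(22) + 190*(-17) = 4]
q=1: r=3, s=-31, t=24   [147*(-31) + 190*(24) = 3]
q=1: r=1, s=53, t=-41   [147*(53) + 190*(-41) = 1]
q=3: r=0, s=-190, t=147   [147*(-190) + 190*(147) = 0]
GCD = 1; from the row with r=1: x=53, y=-41
Check: 147*(53) + 190*(-41) = 7791 - 7790 = 1

GCD = 1, x = 53, y = -41


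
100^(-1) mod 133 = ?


Use the extended Euclidean algorithm on (133, 100); each row r = 133*s + 100*t:
r=133, s=1, t=0
r=100, s=0, t=1
q=1: r=33, s=1, t=-1   [133*(1) + 100*(-1) = 33]
q=3: r=1, s=-3, t=4   [133*(-3) + 100*(4) = 1]
q=33: r=0, s=100, t=-133   [133*(100) + 100*(-133) = 0]
GCD = 1 with t = 4, so 100*(4) ≡ 1 (mod 133)
Inverse = 4 mod 133 = 4
Check: 100 * 4 = 400 ≡ 1 (mod 133)

100^(-1) ≡ 4 (mod 133)


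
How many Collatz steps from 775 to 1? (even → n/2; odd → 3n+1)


775 → 2326 → 1163 → 3490 → 1745 → 5236 → 2618 → 1309 → 3928 → 1964 → 982 → 491 → 1474 → 737 → 2212 → 1106 → 553 → 1660 → 830 → 415 → 1246 → 623 → 1870 → 935 → 2806 → 1403 → 4210 → 2105 → 6316 → 3158 → 1579 → 4738 → 2369 → 7108 → 3554 → 1777 → 5332 → 2666 → 1333 → 4000 → 2000 → 1000 → 500 → 250 → 125 → 376 → 188 → 94 → 47 → 142 → 71 → 214 → 107 → 322 → 161 → 484 → 242 → 121 → 364 → 182 → 91 → 274 → 137 → 412 → 206 → 103 → 310 → 155 → 466 → 233 → 700 → 350 → 175 → 526 → 263 → 790 → 395 → 1186 → 593 → 1780 → 890 → 445 → 1336 → 668 → 334 → 167 → 502 → 251 → 754 → 377 → 1132 → 566 → 283 → 850 → 425 → 1276 → 638 → 319 → 958 → 479 → 1438 → 719 → 2158 → 1079 → 3238 → 1619 → 4858 → 2429 → 7288 → 3644 → 1822 → 911 → 2734 → 1367 → 4102 → 2051 → 6154 → 3077 → 9232 → 4616 → 2308 → 1154 → 577 → 1732 → 866 → 433 → 1300 → 650 → 325 → 976 → 488 → 244 → 122 → 61 → 184 → 92 → 46 → 23 → 70 → 35 → 106 → 53 → 160 → 80 → 40 → 20 → 10 → 5 → 16 → 8 → 4 → 2 → 1
Total steps = 152

152 steps


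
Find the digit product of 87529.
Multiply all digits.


8 × 7 × 5 × 2 × 9 = 5040


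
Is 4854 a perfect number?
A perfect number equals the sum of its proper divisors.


Proper divisors of 4854: 1, 2, 3, 6, 809, 1618, 2427
Sum = 1 + 2 + 3 + 6 + 809 + 1618 + 2427 = 4866

No, 4854 is not perfect (4866 ≠ 4854)


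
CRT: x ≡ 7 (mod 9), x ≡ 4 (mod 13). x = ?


M = 9*13 = 117
M1 = M/9 = 13, M2 = M/13 = 9
M1^(-1) mod 9 = 7, M2^(-1) mod 13 = 3
x = 7*13*7 + 4*9*3 = 745
745 mod 117 = 43
Check: 43 mod 9 = 7 ✓, 43 mod 13 = 4 ✓

x ≡ 43 (mod 117)


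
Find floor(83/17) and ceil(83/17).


83/17 = 4.8824
floor = 4
ceil = 5

floor = 4, ceil = 5


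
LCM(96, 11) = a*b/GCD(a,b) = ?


GCD(96, 11) = 1
LCM = 96*11/1 = 1056/1 = 1056

LCM = 1056


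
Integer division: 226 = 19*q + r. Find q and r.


226 = 19 * 11 + 17
Check: 209 + 17 = 226

q = 11, r = 17


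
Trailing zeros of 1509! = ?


floor(1509/5) = 301
floor(1509/25) = 60
floor(1509/125) = 12
floor(1509/625) = 2
Total = 375

375 trailing zeros


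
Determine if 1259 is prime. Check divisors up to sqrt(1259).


Check divisors up to sqrt(1259) = 35.4824
No divisors found.
1259 is prime.

Yes, 1259 is prime


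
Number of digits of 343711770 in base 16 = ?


343711770 in base 16 = 147CA01A
Number of digits = 8

8 digits (base 16)


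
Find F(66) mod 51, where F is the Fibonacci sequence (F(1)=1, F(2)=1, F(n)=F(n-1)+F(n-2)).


F(k) mod 51 for k=1..66:
1, 1, 2, 3, 5, 8, 13, 21, 34, 4, 38, 42, 29, 20, 49, 18, 16, 34, 50, 33, 32, 14, 46, 9, 4, 13, 17, 30, 47, 26, 22, 48, 19, 16, 35, 0, 35, 35, 19, 3, 22, 25, 47, 21, 17, 38, 4, 42, 46, 37, 32, 18, 50, 17, 16, 33, 49, 31, 29, 9, 38, 47, 34, 30, 13, 43
F(66) mod 51 = 43


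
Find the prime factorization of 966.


966 / 2 = 483
483 / 3 = 161
161 / 7 = 23
23 / 23 = 1
966 = 2 × 3 × 7 × 23


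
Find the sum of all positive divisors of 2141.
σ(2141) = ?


Divisors of 2141: 1, 2141
Sum = 1 + 2141 = 2142

σ(2141) = 2142


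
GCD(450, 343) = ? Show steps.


450 = 1 * 343 + 107
343 = 3 * 107 + 22
107 = 4 * 22 + 19
22 = 1 * 19 + 3
19 = 6 * 3 + 1
3 = 3 * 1 + 0
GCD = 1


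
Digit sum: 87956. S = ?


8 + 7 + 9 + 5 + 6 = 35


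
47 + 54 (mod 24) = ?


47 + 54 = 101
101 mod 24 = 5


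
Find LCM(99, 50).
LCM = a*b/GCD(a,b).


GCD(99, 50) = 1
LCM = 99*50/1 = 4950/1 = 4950

LCM = 4950


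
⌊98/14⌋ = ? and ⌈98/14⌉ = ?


98/14 = 7.0000
floor = 7
ceil = 7

floor = 7, ceil = 7


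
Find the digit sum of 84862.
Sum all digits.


8 + 4 + 8 + 6 + 2 = 28


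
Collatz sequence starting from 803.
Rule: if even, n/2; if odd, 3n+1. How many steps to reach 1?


803 → 2410 → 1205 → 3616 → 1808 → 904 → 452 → 226 → 113 → 340 → 170 → 85 → 256 → 128 → 64 → 32 → 16 → 8 → 4 → 2 → 1
Total steps = 20

20 steps


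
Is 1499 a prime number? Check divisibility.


Check divisors up to sqrt(1499) = 38.7169
No divisors found.
1499 is prime.

Yes, 1499 is prime


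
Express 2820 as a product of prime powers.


2820 / 2 = 1410
1410 / 2 = 705
705 / 3 = 235
235 / 5 = 47
47 / 47 = 1
2820 = 2^2 × 3 × 5 × 47


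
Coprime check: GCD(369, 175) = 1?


Euclidean algorithm:
369 = 2 * 175 + 19
175 = 9 * 19 + 4
19 = 4 * 4 + 3
4 = 1 * 3 + 1
3 = 3 * 1 + 0
GCD(369, 175) = 1

Yes, coprime (GCD = 1)


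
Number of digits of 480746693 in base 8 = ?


480746693 in base 8 = 3451716305
Number of digits = 10

10 digits (base 8)


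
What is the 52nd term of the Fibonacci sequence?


Sequence: 1, 1, 2, 3, 5, 8, 13, 21, 34, 55, 89, 144, 233, 377, 610, 987, 1597, 2584, 4181, 6765, 10946, 17711, 28657, 46368, 75025, 121393, 196418, 317811, 514229, 832040, 1346269, 2178309, 3524578, 5702887, 9227465, 14930352, 24157817, 39088169, 63245986, 102334155, 165580141, 267914296, 433494437, 701408733, 1134903170, 1836311903, 2971215073, 4807526976, 7778742049, 12586269025, 20365011074, 32951280099
F(52) = 32951280099


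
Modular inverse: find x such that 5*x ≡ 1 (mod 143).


Use the extended Euclidean algorithm on (143, 5); each row r = 143*s + 5*t:
r=143, s=1, t=0
r=5, s=0, t=1
q=28: r=3, s=1, t=-28   [143*(1) + 5*(-28) = 3]
q=1: r=2, s=-1, t=29   [143*(-1) + 5*(29) = 2]
q=1: r=1, s=2, t=-57   [143*(2) + 5*(-57) = 1]
q=2: r=0, s=-5, t=143   [143*(-5) + 5*(143) = 0]
GCD = 1 with t = -57, so 5*(-57) ≡ 1 (mod 143)
Inverse = -57 mod 143 = 86
Check: 5 * 86 = 430 ≡ 1 (mod 143)

5^(-1) ≡ 86 (mod 143)


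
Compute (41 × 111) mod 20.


41 × 111 = 4551
4551 mod 20 = 11


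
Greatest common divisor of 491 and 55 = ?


491 = 8 * 55 + 51
55 = 1 * 51 + 4
51 = 12 * 4 + 3
4 = 1 * 3 + 1
3 = 3 * 1 + 0
GCD = 1


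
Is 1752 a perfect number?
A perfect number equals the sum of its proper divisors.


Proper divisors of 1752: 1, 2, 3, 4, 6, 8, 12, 24, 73, 146, 219, 292, 438, 584, 876
Sum = 1 + 2 + 3 + 4 + 6 + 8 + 12 + 24 + 73 + 146 + 219 + 292 + 438 + 584 + 876 = 2688

No, 1752 is not perfect (2688 ≠ 1752)


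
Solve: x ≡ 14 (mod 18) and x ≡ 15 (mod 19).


M = 18*19 = 342
M1 = M/18 = 19, M2 = M/19 = 18
M1^(-1) mod 18 = 1, M2^(-1) mod 19 = 18
x = 14*19*1 + 15*18*18 = 5126
5126 mod 342 = 338
Check: 338 mod 18 = 14 ✓, 338 mod 19 = 15 ✓

x ≡ 338 (mod 342)


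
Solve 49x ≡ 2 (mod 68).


GCD(49, 68) = 1, unique solution
a^(-1) mod 68 = 25
x = 25 * 2 mod 68 = 50

x ≡ 50 (mod 68)


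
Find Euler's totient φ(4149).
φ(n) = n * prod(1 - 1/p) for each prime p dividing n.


4149 = 3^2 × 461
Prime factors: 3, 461
φ(4149) = 4149 × (1-1/3) × (1-1/461)
= 4149 × 2/3 × 460/461 = 2760

φ(4149) = 2760


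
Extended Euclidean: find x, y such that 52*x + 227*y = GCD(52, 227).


Tabular extended Euclidean (each row: r = 52*s + 227*t):
r=52, s=1, t=0
r=227, s=0, t=1
q=0: r=52, s=1, t=0   [52*(1) + 227*(0) = 52]
q=4: r=19, s=-4, t=1   [52*(-4) + 227*(1) = 19]
q=2: r=14, s=9, t=-2   [52*(9) + 227*(-2) = 14]
q=1: r=5, s=-13, t=3   [52*(-13) + 227*(3) = 5]
q=2: r=4, s=35, t=-8   [52*(35) + 227*(-8) = 4]
q=1: r=1, s=-48, t=11   [52*(-48) + 227*(11) = 1]
q=4: r=0, s=227, t=-52   [52*(227) + 227*(-52) = 0]
GCD = 1; from the row with r=1: x=-48, y=11
Check: 52*(-48) + 227*(11) = -2496 + 2497 = 1

GCD = 1, x = -48, y = 11


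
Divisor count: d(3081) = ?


3081 = 3^1 × 13^1 × 79^1
d(3081) = (1+1) × (1+1) × (1+1) = 8

8 divisors


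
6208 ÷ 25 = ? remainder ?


6208 = 25 * 248 + 8
Check: 6200 + 8 = 6208

q = 248, r = 8


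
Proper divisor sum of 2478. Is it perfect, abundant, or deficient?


Proper divisors: 1, 2, 3, 6, 7, 14, 21, 42, 59, 118, 177, 354, 413, 826, 1239
Sum = 1 + 2 + 3 + 6 + 7 + 14 + 21 + 42 + 59 + 118 + 177 + 354 + 413 + 826 + 1239 = 3282
3282 > 2478 → abundant

s(2478) = 3282 (abundant)


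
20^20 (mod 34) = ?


20^1 mod 34 = 20
20^2 mod 34 = 26
20^3 mod 34 = 10
20^4 mod 34 = 30
20^5 mod 34 = 22
20^6 mod 34 = 32
20^7 mod 34 = 28
20^8 mod 34 = 16
20^9 mod 34 = 14
20^10 mod 34 = 8
20^11 mod 34 = 24
20^12 mod 34 = 4
20^13 mod 34 = 12
20^14 mod 34 = 2
20^15 mod 34 = 6
20^16 mod 34 = 18
20^17 mod 34 = 20
20^18 mod 34 = 26
20^19 mod 34 = 10
20^20 mod 34 = 30


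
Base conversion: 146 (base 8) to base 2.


146 (base 8) = 102 (decimal)
102 (decimal) = 1100110 (base 2)


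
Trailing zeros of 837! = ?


floor(837/5) = 167
floor(837/25) = 33
floor(837/125) = 6
floor(837/625) = 1
Total = 207

207 trailing zeros


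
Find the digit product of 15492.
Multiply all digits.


1 × 5 × 4 × 9 × 2 = 360


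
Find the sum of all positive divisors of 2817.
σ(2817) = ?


Divisors of 2817: 1, 3, 9, 313, 939, 2817
Sum = 1 + 3 + 9 + 313 + 939 + 2817 = 4082

σ(2817) = 4082


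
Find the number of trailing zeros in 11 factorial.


floor(11/5) = 2
Total = 2

2 trailing zeros


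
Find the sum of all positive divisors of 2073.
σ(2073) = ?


Divisors of 2073: 1, 3, 691, 2073
Sum = 1 + 3 + 691 + 2073 = 2768

σ(2073) = 2768


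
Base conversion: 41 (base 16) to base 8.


41 (base 16) = 65 (decimal)
65 (decimal) = 101 (base 8)


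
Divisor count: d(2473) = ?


2473 = 2473^1
d(2473) = (1+1) = 2

2 divisors


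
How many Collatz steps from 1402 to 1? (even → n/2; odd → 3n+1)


1402 → 701 → 2104 → 1052 → 526 → 263 → 790 → 395 → 1186 → 593 → 1780 → 890 → 445 → 1336 → 668 → 334 → 167 → 502 → 251 → 754 → 377 → 1132 → 566 → 283 → 850 → 425 → 1276 → 638 → 319 → 958 → 479 → 1438 → 719 → 2158 → 1079 → 3238 → 1619 → 4858 → 2429 → 7288 → 3644 → 1822 → 911 → 2734 → 1367 → 4102 → 2051 → 6154 → 3077 → 9232 → 4616 → 2308 → 1154 → 577 → 1732 → 866 → 433 → 1300 → 650 → 325 → 976 → 488 → 244 → 122 → 61 → 184 → 92 → 46 → 23 → 70 → 35 → 106 → 53 → 160 → 80 → 40 → 20 → 10 → 5 → 16 → 8 → 4 → 2 → 1
Total steps = 83

83 steps


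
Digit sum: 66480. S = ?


6 + 6 + 4 + 8 + 0 = 24


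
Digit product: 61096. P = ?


6 × 1 × 0 × 9 × 6 = 0


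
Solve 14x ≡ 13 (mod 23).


GCD(14, 23) = 1, unique solution
a^(-1) mod 23 = 5
x = 5 * 13 mod 23 = 19

x ≡ 19 (mod 23)


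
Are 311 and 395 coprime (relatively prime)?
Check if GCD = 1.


Euclidean algorithm:
395 = 1 * 311 + 84
311 = 3 * 84 + 59
84 = 1 * 59 + 25
59 = 2 * 25 + 9
25 = 2 * 9 + 7
9 = 1 * 7 + 2
7 = 3 * 2 + 1
2 = 2 * 1 + 0
GCD(311, 395) = 1

Yes, coprime (GCD = 1)


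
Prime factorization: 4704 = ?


4704 / 2 = 2352
2352 / 2 = 1176
1176 / 2 = 588
588 / 2 = 294
294 / 2 = 147
147 / 3 = 49
49 / 7 = 7
7 / 7 = 1
4704 = 2^5 × 3 × 7^2


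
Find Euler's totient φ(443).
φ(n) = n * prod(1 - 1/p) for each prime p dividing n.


443 = 443
Prime factors: 443
φ(443) = 443 × (1-1/443)
= 443 × 442/443 = 442

φ(443) = 442


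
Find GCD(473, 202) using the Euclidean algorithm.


473 = 2 * 202 + 69
202 = 2 * 69 + 64
69 = 1 * 64 + 5
64 = 12 * 5 + 4
5 = 1 * 4 + 1
4 = 4 * 1 + 0
GCD = 1


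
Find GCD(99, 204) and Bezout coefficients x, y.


Tabular extended Euclidean (each row: r = 99*s + 204*t):
r=99, s=1, t=0
r=204, s=0, t=1
q=0: r=99, s=1, t=0   [99*(1) + 204*(0) = 99]
q=2: r=6, s=-2, t=1   [99*(-2) + 204*(1) = 6]
q=16: r=3, s=33, t=-16   [99*(33) + 204*(-16) = 3]
q=2: r=0, s=-68, t=33   [99*(-68) + 204*(33) = 0]
GCD = 3; from the row with r=3: x=33, y=-16
Check: 99*(33) + 204*(-16) = 3267 - 3264 = 3

GCD = 3, x = 33, y = -16


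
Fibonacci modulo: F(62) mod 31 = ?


F(k) mod 31 for k=1..62:
1, 1, 2, 3, 5, 8, 13, 21, 3, 24, 27, 20, 16, 5, 21, 26, 16, 11, 27, 7, 3, 10, 13, 23, 5, 28, 2, 30, 1, 0, 1, 1, 2, 3, 5, 8, 13, 21, 3, 24, 27, 20, 16, 5, 21, 26, 16, 11, 27, 7, 3, 10, 13, 23, 5, 28, 2, 30, 1, 0, 1, 1
F(62) mod 31 = 1


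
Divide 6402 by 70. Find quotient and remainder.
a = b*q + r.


6402 = 70 * 91 + 32
Check: 6370 + 32 = 6402

q = 91, r = 32


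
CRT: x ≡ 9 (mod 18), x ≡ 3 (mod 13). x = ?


M = 18*13 = 234
M1 = M/18 = 13, M2 = M/13 = 18
M1^(-1) mod 18 = 7, M2^(-1) mod 13 = 8
x = 9*13*7 + 3*18*8 = 1251
1251 mod 234 = 81
Check: 81 mod 18 = 9 ✓, 81 mod 13 = 3 ✓

x ≡ 81 (mod 234)


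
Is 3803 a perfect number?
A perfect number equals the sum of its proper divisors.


Proper divisors of 3803: 1
Sum = 1 = 1

No, 3803 is not perfect (1 ≠ 3803)


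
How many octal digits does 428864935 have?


428864935 in base 8 = 3143772647
Number of digits = 10

10 digits (base 8)


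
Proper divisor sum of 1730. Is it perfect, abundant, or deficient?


Proper divisors: 1, 2, 5, 10, 173, 346, 865
Sum = 1 + 2 + 5 + 10 + 173 + 346 + 865 = 1402
1402 < 1730 → deficient

s(1730) = 1402 (deficient)


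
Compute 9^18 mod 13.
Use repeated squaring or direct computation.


9^1 mod 13 = 9
9^2 mod 13 = 3
9^3 mod 13 = 1
9^4 mod 13 = 9
9^5 mod 13 = 3
9^6 mod 13 = 1
9^7 mod 13 = 9
9^8 mod 13 = 3
9^9 mod 13 = 1
9^10 mod 13 = 9
9^11 mod 13 = 3
9^12 mod 13 = 1
9^13 mod 13 = 9
9^14 mod 13 = 3
9^15 mod 13 = 1
9^16 mod 13 = 9
9^17 mod 13 = 3
9^18 mod 13 = 1


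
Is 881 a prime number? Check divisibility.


Check divisors up to sqrt(881) = 29.6816
No divisors found.
881 is prime.

Yes, 881 is prime


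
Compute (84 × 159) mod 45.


84 × 159 = 13356
13356 mod 45 = 36


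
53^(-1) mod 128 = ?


Use the extended Euclidean algorithm on (128, 53); each row r = 128*s + 53*t:
r=128, s=1, t=0
r=53, s=0, t=1
q=2: r=22, s=1, t=-2   [128*(1) + 53*(-2) = 22]
q=2: r=9, s=-2, t=5   [128*(-2) + 53*(5) = 9]
q=2: r=4, s=5, t=-12   [128*(5) + 53*(-12) = 4]
q=2: r=1, s=-12, t=29   [128*(-12) + 53*(29) = 1]
q=4: r=0, s=53, t=-128   [128*(53) + 53*(-128) = 0]
GCD = 1 with t = 29, so 53*(29) ≡ 1 (mod 128)
Inverse = 29 mod 128 = 29
Check: 53 * 29 = 1537 ≡ 1 (mod 128)

53^(-1) ≡ 29 (mod 128)


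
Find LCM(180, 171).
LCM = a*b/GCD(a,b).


GCD(180, 171) = 9
LCM = 180*171/9 = 30780/9 = 3420

LCM = 3420


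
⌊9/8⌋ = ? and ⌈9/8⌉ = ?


9/8 = 1.1250
floor = 1
ceil = 2

floor = 1, ceil = 2


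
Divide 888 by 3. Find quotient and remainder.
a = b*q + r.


888 = 3 * 296 + 0
Check: 888 + 0 = 888

q = 296, r = 0


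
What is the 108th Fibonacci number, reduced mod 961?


F(k) mod 961 for k=1..108:
1, 1, 2, 3, 5, 8, 13, 21, 34, 55, 89, 144, 233, 377, 610, 26, 636, 662, 337, 38, 375, 413, 788, 240, 67, 307, 374, 681, 94, 775, 869, 683, 591, 313, 904, 256, 199, 455, 654, 148, 802, 950, 791, 780, 610, 429, 78, 507, 585, 131, 716, 847, 602, 488, 129, 617, 746, 402, 187, 589, 776, 404, 219, 623, 842, 504, 385, 889, 313, 241, 554, 795, 388, 222, 610, 832, 481, 352, 833, 224, 96, 320, 416, 736, 191, 927, 157, 123, 280, 403, 683, 125, 808, 933, 780, 752, 571, 362, 933, 334, 306, 640, 946, 625, 610, 274, 884, 197
F(108) mod 961 = 197


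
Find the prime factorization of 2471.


2471 / 7 = 353
353 / 353 = 1
2471 = 7 × 353


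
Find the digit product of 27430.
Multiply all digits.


2 × 7 × 4 × 3 × 0 = 0


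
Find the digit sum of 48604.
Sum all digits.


4 + 8 + 6 + 0 + 4 = 22


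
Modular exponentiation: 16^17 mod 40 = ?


16^1 mod 40 = 16
16^2 mod 40 = 16
16^3 mod 40 = 16
16^4 mod 40 = 16
16^5 mod 40 = 16
16^6 mod 40 = 16
16^7 mod 40 = 16
16^8 mod 40 = 16
16^9 mod 40 = 16
16^10 mod 40 = 16
16^11 mod 40 = 16
16^12 mod 40 = 16
16^13 mod 40 = 16
16^14 mod 40 = 16
16^15 mod 40 = 16
16^16 mod 40 = 16
16^17 mod 40 = 16


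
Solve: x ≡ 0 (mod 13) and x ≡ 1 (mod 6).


M = 13*6 = 78
M1 = M/13 = 6, M2 = M/6 = 13
M1^(-1) mod 13 = 11, M2^(-1) mod 6 = 1
x = 0*6*11 + 1*13*1 = 13
13 mod 78 = 13
Check: 13 mod 13 = 0 ✓, 13 mod 6 = 1 ✓

x ≡ 13 (mod 78)


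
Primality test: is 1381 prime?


Check divisors up to sqrt(1381) = 37.1618
No divisors found.
1381 is prime.

Yes, 1381 is prime


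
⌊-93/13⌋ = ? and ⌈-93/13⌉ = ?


-93/13 = -7.1538
floor = -8
ceil = -7

floor = -8, ceil = -7


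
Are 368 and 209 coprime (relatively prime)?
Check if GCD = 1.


Euclidean algorithm:
368 = 1 * 209 + 159
209 = 1 * 159 + 50
159 = 3 * 50 + 9
50 = 5 * 9 + 5
9 = 1 * 5 + 4
5 = 1 * 4 + 1
4 = 4 * 1 + 0
GCD(368, 209) = 1

Yes, coprime (GCD = 1)


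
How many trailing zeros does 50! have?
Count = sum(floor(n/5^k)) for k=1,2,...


floor(50/5) = 10
floor(50/25) = 2
Total = 12

12 trailing zeros


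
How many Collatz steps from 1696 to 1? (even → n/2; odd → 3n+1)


1696 → 848 → 424 → 212 → 106 → 53 → 160 → 80 → 40 → 20 → 10 → 5 → 16 → 8 → 4 → 2 → 1
Total steps = 16

16 steps


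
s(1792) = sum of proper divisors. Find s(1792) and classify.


Proper divisors: 1, 2, 4, 7, 8, 14, 16, 28, 32, 56, 64, 112, 128, 224, 256, 448, 896
Sum = 1 + 2 + 4 + 7 + 8 + 14 + 16 + 28 + 32 + 56 + 64 + 112 + 128 + 224 + 256 + 448 + 896 = 2296
2296 > 1792 → abundant

s(1792) = 2296 (abundant)


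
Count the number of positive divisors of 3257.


3257 = 3257^1
d(3257) = (1+1) = 2

2 divisors


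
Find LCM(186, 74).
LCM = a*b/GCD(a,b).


GCD(186, 74) = 2
LCM = 186*74/2 = 13764/2 = 6882

LCM = 6882


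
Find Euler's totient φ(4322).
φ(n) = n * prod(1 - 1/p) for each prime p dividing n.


4322 = 2 × 2161
Prime factors: 2, 2161
φ(4322) = 4322 × (1-1/2) × (1-1/2161)
= 4322 × 1/2 × 2160/2161 = 2160

φ(4322) = 2160


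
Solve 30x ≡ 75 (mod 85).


GCD(30, 85) = 5 divides 75
Divide: 6x ≡ 15 (mod 17)
x ≡ 11 (mod 17)


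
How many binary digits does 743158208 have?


743158208 in base 2 = 101100010010111011000111000000
Number of digits = 30

30 digits (base 2)


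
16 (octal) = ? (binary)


16 (base 8) = 14 (decimal)
14 (decimal) = 1110 (base 2)


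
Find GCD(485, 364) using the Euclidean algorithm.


485 = 1 * 364 + 121
364 = 3 * 121 + 1
121 = 121 * 1 + 0
GCD = 1


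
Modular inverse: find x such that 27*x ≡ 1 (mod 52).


Use the extended Euclidean algorithm on (52, 27); each row r = 52*s + 27*t:
r=52, s=1, t=0
r=27, s=0, t=1
q=1: r=25, s=1, t=-1   [52*(1) + 27*(-1) = 25]
q=1: r=2, s=-1, t=2   [52*(-1) + 27*(2) = 2]
q=12: r=1, s=13, t=-25   [52*(13) + 27*(-25) = 1]
q=2: r=0, s=-27, t=52   [52*(-27) + 27*(52) = 0]
GCD = 1 with t = -25, so 27*(-25) ≡ 1 (mod 52)
Inverse = -25 mod 52 = 27
Check: 27 * 27 = 729 ≡ 1 (mod 52)

27^(-1) ≡ 27 (mod 52)


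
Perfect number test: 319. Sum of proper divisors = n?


Proper divisors of 319: 1, 11, 29
Sum = 1 + 11 + 29 = 41

No, 319 is not perfect (41 ≠ 319)


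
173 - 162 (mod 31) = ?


173 - 162 = 11
11 mod 31 = 11


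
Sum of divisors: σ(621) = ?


Divisors of 621: 1, 3, 9, 23, 27, 69, 207, 621
Sum = 1 + 3 + 9 + 23 + 27 + 69 + 207 + 621 = 960

σ(621) = 960


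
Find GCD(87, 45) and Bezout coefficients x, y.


Tabular extended Euclidean (each row: r = 87*s + 45*t):
r=87, s=1, t=0
r=45, s=0, t=1
q=1: r=42, s=1, t=-1   [87*(1) + 45*(-1) = 42]
q=1: r=3, s=-1, t=2   [87*(-1) + 45*(2) = 3]
q=14: r=0, s=15, t=-29   [87*(15) + 45*(-29) = 0]
GCD = 3; from the row with r=3: x=-1, y=2
Check: 87*(-1) + 45*(2) = -87 + 90 = 3

GCD = 3, x = -1, y = 2


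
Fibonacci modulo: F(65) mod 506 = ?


F(k) mod 506 for k=1..65:
1, 1, 2, 3, 5, 8, 13, 21, 34, 55, 89, 144, 233, 377, 104, 481, 79, 54, 133, 187, 320, 1, 321, 322, 137, 459, 90, 43, 133, 176, 309, 485, 288, 267, 49, 316, 365, 175, 34, 209, 243, 452, 189, 135, 324, 459, 277, 230, 1, 231, 232, 463, 189, 146, 335, 481, 310, 285, 89, 374, 463, 331, 288, 113, 401
F(65) mod 506 = 401


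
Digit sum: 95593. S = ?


9 + 5 + 5 + 9 + 3 = 31


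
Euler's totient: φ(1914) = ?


1914 = 2 × 3 × 11 × 29
Prime factors: 2, 3, 11, 29
φ(1914) = 1914 × (1-1/2) × (1-1/3) × (1-1/11) × (1-1/29)
= 1914 × 1/2 × 2/3 × 10/11 × 28/29 = 560

φ(1914) = 560


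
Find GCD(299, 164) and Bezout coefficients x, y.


Tabular extended Euclidean (each row: r = 299*s + 164*t):
r=299, s=1, t=0
r=164, s=0, t=1
q=1: r=135, s=1, t=-1   [299*(1) + 164*(-1) = 135]
q=1: r=29, s=-1, t=2   [299*(-1) + 164*(2) = 29]
q=4: r=19, s=5, t=-9   [299*(5) + 164*(-9) = 19]
q=1: r=10, s=-6, t=11   [299*(-6) + 164*(11) = 10]
q=1: r=9, s=11, t=-20   [299*(11) + 164*(-20) = 9]
q=1: r=1, s=-17, t=31   [299*(-17) + 164*(31) = 1]
q=9: r=0, s=164, t=-299   [299*(164) + 164*(-299) = 0]
GCD = 1; from the row with r=1: x=-17, y=31
Check: 299*(-17) + 164*(31) = -5083 + 5084 = 1

GCD = 1, x = -17, y = 31


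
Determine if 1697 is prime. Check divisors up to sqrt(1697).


Check divisors up to sqrt(1697) = 41.1947
No divisors found.
1697 is prime.

Yes, 1697 is prime


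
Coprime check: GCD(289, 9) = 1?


Euclidean algorithm:
289 = 32 * 9 + 1
9 = 9 * 1 + 0
GCD(289, 9) = 1

Yes, coprime (GCD = 1)


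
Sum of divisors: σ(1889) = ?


Divisors of 1889: 1, 1889
Sum = 1 + 1889 = 1890

σ(1889) = 1890


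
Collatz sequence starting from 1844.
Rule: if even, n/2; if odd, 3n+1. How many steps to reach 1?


1844 → 922 → 461 → 1384 → 692 → 346 → 173 → 520 → 260 → 130 → 65 → 196 → 98 → 49 → 148 → 74 → 37 → 112 → 56 → 28 → 14 → 7 → 22 → 11 → 34 → 17 → 52 → 26 → 13 → 40 → 20 → 10 → 5 → 16 → 8 → 4 → 2 → 1
Total steps = 37

37 steps


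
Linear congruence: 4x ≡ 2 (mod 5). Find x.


GCD(4, 5) = 1, unique solution
a^(-1) mod 5 = 4
x = 4 * 2 mod 5 = 3

x ≡ 3 (mod 5)


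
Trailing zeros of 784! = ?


floor(784/5) = 156
floor(784/25) = 31
floor(784/125) = 6
floor(784/625) = 1
Total = 194

194 trailing zeros


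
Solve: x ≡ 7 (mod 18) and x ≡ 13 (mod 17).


M = 18*17 = 306
M1 = M/18 = 17, M2 = M/17 = 18
M1^(-1) mod 18 = 17, M2^(-1) mod 17 = 1
x = 7*17*17 + 13*18*1 = 2257
2257 mod 306 = 115
Check: 115 mod 18 = 7 ✓, 115 mod 17 = 13 ✓

x ≡ 115 (mod 306)


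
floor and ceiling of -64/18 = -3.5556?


-64/18 = -3.5556
floor = -4
ceil = -3

floor = -4, ceil = -3


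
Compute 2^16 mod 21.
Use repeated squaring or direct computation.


2^1 mod 21 = 2
2^2 mod 21 = 4
2^3 mod 21 = 8
2^4 mod 21 = 16
2^5 mod 21 = 11
2^6 mod 21 = 1
2^7 mod 21 = 2
2^8 mod 21 = 4
2^9 mod 21 = 8
2^10 mod 21 = 16
2^11 mod 21 = 11
2^12 mod 21 = 1
2^13 mod 21 = 2
2^14 mod 21 = 4
2^15 mod 21 = 8
2^16 mod 21 = 16


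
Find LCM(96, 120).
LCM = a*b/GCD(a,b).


GCD(96, 120) = 24
LCM = 96*120/24 = 11520/24 = 480

LCM = 480


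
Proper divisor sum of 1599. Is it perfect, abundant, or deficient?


Proper divisors: 1, 3, 13, 39, 41, 123, 533
Sum = 1 + 3 + 13 + 39 + 41 + 123 + 533 = 753
753 < 1599 → deficient

s(1599) = 753 (deficient)


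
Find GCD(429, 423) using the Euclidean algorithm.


429 = 1 * 423 + 6
423 = 70 * 6 + 3
6 = 2 * 3 + 0
GCD = 3


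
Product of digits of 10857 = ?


1 × 0 × 8 × 5 × 7 = 0


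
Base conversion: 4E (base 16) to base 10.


4E (base 16) = 78 (decimal)
78 (decimal) = 78 (base 10)


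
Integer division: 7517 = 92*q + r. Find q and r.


7517 = 92 * 81 + 65
Check: 7452 + 65 = 7517

q = 81, r = 65


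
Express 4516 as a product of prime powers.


4516 / 2 = 2258
2258 / 2 = 1129
1129 / 1129 = 1
4516 = 2^2 × 1129


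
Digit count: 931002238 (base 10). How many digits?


931002238 has 9 digits in base 10
floor(log10(931002238)) + 1 = floor(8.9690) + 1 = 9

9 digits (base 10)


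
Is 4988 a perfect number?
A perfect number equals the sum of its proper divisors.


Proper divisors of 4988: 1, 2, 4, 29, 43, 58, 86, 116, 172, 1247, 2494
Sum = 1 + 2 + 4 + 29 + 43 + 58 + 86 + 116 + 172 + 1247 + 2494 = 4252

No, 4988 is not perfect (4252 ≠ 4988)


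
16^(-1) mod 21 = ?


Use the extended Euclidean algorithm on (21, 16); each row r = 21*s + 16*t:
r=21, s=1, t=0
r=16, s=0, t=1
q=1: r=5, s=1, t=-1   [21*(1) + 16*(-1) = 5]
q=3: r=1, s=-3, t=4   [21*(-3) + 16*(4) = 1]
q=5: r=0, s=16, t=-21   [21*(16) + 16*(-21) = 0]
GCD = 1 with t = 4, so 16*(4) ≡ 1 (mod 21)
Inverse = 4 mod 21 = 4
Check: 16 * 4 = 64 ≡ 1 (mod 21)

16^(-1) ≡ 4 (mod 21)


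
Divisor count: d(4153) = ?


4153 = 4153^1
d(4153) = (1+1) = 2

2 divisors


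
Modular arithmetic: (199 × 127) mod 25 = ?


199 × 127 = 25273
25273 mod 25 = 23


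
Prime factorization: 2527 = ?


2527 / 7 = 361
361 / 19 = 19
19 / 19 = 1
2527 = 7 × 19^2


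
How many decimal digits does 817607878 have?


817607878 has 9 digits in base 10
floor(log10(817607878)) + 1 = floor(8.9125) + 1 = 9

9 digits (base 10)


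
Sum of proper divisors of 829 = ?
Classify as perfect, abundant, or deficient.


Proper divisors: 1
Sum = 1 = 1
1 < 829 → deficient

s(829) = 1 (deficient)


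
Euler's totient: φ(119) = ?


119 = 7 × 17
Prime factors: 7, 17
φ(119) = 119 × (1-1/7) × (1-1/17)
= 119 × 6/7 × 16/17 = 96

φ(119) = 96


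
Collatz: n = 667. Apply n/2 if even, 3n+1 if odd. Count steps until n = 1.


667 → 2002 → 1001 → 3004 → 1502 → 751 → 2254 → 1127 → 3382 → 1691 → 5074 → 2537 → 7612 → 3806 → 1903 → 5710 → 2855 → 8566 → 4283 → 12850 → 6425 → 19276 → 9638 → 4819 → 14458 → 7229 → 21688 → 10844 → 5422 → 2711 → 8134 → 4067 → 12202 → 6101 → 18304 → 9152 → 4576 → 2288 → 1144 → 572 → 286 → 143 → 430 → 215 → 646 → 323 → 970 → 485 → 1456 → 728 → 364 → 182 → 91 → 274 → 137 → 412 → 206 → 103 → 310 → 155 → 466 → 233 → 700 → 350 → 175 → 526 → 263 → 790 → 395 → 1186 → 593 → 1780 → 890 → 445 → 1336 → 668 → 334 → 167 → 502 → 251 → 754 → 377 → 1132 → 566 → 283 → 850 → 425 → 1276 → 638 → 319 → 958 → 479 → 1438 → 719 → 2158 → 1079 → 3238 → 1619 → 4858 → 2429 → 7288 → 3644 → 1822 → 911 → 2734 → 1367 → 4102 → 2051 → 6154 → 3077 → 9232 → 4616 → 2308 → 1154 → 577 → 1732 → 866 → 433 → 1300 → 650 → 325 → 976 → 488 → 244 → 122 → 61 → 184 → 92 → 46 → 23 → 70 → 35 → 106 → 53 → 160 → 80 → 40 → 20 → 10 → 5 → 16 → 8 → 4 → 2 → 1
Total steps = 144

144 steps


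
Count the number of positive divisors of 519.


519 = 3^1 × 173^1
d(519) = (1+1) × (1+1) = 4

4 divisors


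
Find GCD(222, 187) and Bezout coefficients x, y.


Tabular extended Euclidean (each row: r = 222*s + 187*t):
r=222, s=1, t=0
r=187, s=0, t=1
q=1: r=35, s=1, t=-1   [222*(1) + 187*(-1) = 35]
q=5: r=12, s=-5, t=6   [222*(-5) + 187*(6) = 12]
q=2: r=11, s=11, t=-13   [222*(11) + 187*(-13) = 11]
q=1: r=1, s=-16, t=19   [222*(-16) + 187*(19) = 1]
q=11: r=0, s=187, t=-222   [222*(187) + 187*(-222) = 0]
GCD = 1; from the row with r=1: x=-16, y=19
Check: 222*(-16) + 187*(19) = -3552 + 3553 = 1

GCD = 1, x = -16, y = 19


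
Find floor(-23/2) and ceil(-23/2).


-23/2 = -11.5000
floor = -12
ceil = -11

floor = -12, ceil = -11


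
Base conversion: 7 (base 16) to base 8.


7 (base 16) = 7 (decimal)
7 (decimal) = 7 (base 8)


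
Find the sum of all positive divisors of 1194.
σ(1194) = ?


Divisors of 1194: 1, 2, 3, 6, 199, 398, 597, 1194
Sum = 1 + 2 + 3 + 6 + 199 + 398 + 597 + 1194 = 2400

σ(1194) = 2400


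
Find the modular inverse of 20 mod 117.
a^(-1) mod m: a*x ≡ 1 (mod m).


Use the extended Euclidean algorithm on (117, 20); each row r = 117*s + 20*t:
r=117, s=1, t=0
r=20, s=0, t=1
q=5: r=17, s=1, t=-5   [117*(1) + 20*(-5) = 17]
q=1: r=3, s=-1, t=6   [117*(-1) + 20*(6) = 3]
q=5: r=2, s=6, t=-35   [117*(6) + 20*(-35) = 2]
q=1: r=1, s=-7, t=41   [117*(-7) + 20*(41) = 1]
q=2: r=0, s=20, t=-117   [117*(20) + 20*(-117) = 0]
GCD = 1 with t = 41, so 20*(41) ≡ 1 (mod 117)
Inverse = 41 mod 117 = 41
Check: 20 * 41 = 820 ≡ 1 (mod 117)

20^(-1) ≡ 41 (mod 117)


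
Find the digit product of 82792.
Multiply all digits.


8 × 2 × 7 × 9 × 2 = 2016


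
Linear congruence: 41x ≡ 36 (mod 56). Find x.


GCD(41, 56) = 1, unique solution
a^(-1) mod 56 = 41
x = 41 * 36 mod 56 = 20

x ≡ 20 (mod 56)


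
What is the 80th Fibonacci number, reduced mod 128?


F(k) mod 128 for k=1..80:
1, 1, 2, 3, 5, 8, 13, 21, 34, 55, 89, 16, 105, 121, 98, 91, 61, 24, 85, 109, 66, 47, 113, 32, 17, 49, 66, 115, 53, 40, 93, 5, 98, 103, 73, 48, 121, 41, 34, 75, 109, 56, 37, 93, 2, 95, 97, 64, 33, 97, 2, 99, 101, 72, 45, 117, 34, 23, 57, 80, 9, 89, 98, 59, 29, 88, 117, 77, 66, 15, 81, 96, 49, 17, 66, 83, 21, 104, 125, 101
F(80) mod 128 = 101


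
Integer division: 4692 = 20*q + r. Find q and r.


4692 = 20 * 234 + 12
Check: 4680 + 12 = 4692

q = 234, r = 12


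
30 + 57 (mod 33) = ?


30 + 57 = 87
87 mod 33 = 21


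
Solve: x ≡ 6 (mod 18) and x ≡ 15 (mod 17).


M = 18*17 = 306
M1 = M/18 = 17, M2 = M/17 = 18
M1^(-1) mod 18 = 17, M2^(-1) mod 17 = 1
x = 6*17*17 + 15*18*1 = 2004
2004 mod 306 = 168
Check: 168 mod 18 = 6 ✓, 168 mod 17 = 15 ✓

x ≡ 168 (mod 306)


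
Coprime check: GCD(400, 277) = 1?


Euclidean algorithm:
400 = 1 * 277 + 123
277 = 2 * 123 + 31
123 = 3 * 31 + 30
31 = 1 * 30 + 1
30 = 30 * 1 + 0
GCD(400, 277) = 1

Yes, coprime (GCD = 1)


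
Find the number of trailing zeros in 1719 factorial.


floor(1719/5) = 343
floor(1719/25) = 68
floor(1719/125) = 13
floor(1719/625) = 2
Total = 426

426 trailing zeros


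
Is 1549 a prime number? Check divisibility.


Check divisors up to sqrt(1549) = 39.3573
No divisors found.
1549 is prime.

Yes, 1549 is prime


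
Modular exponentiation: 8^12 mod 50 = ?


8^1 mod 50 = 8
8^2 mod 50 = 14
8^3 mod 50 = 12
8^4 mod 50 = 46
8^5 mod 50 = 18
8^6 mod 50 = 44
8^7 mod 50 = 2
8^8 mod 50 = 16
8^9 mod 50 = 28
8^10 mod 50 = 24
8^11 mod 50 = 42
8^12 mod 50 = 36


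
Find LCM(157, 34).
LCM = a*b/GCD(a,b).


GCD(157, 34) = 1
LCM = 157*34/1 = 5338/1 = 5338

LCM = 5338


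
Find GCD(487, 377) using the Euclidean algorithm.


487 = 1 * 377 + 110
377 = 3 * 110 + 47
110 = 2 * 47 + 16
47 = 2 * 16 + 15
16 = 1 * 15 + 1
15 = 15 * 1 + 0
GCD = 1


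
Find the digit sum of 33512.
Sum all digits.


3 + 3 + 5 + 1 + 2 = 14


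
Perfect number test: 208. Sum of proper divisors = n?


Proper divisors of 208: 1, 2, 4, 8, 13, 16, 26, 52, 104
Sum = 1 + 2 + 4 + 8 + 13 + 16 + 26 + 52 + 104 = 226

No, 208 is not perfect (226 ≠ 208)


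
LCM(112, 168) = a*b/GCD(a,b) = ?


GCD(112, 168) = 56
LCM = 112*168/56 = 18816/56 = 336

LCM = 336


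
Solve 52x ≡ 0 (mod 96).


GCD(52, 96) = 4 divides 0
Divide: 13x ≡ 0 (mod 24)
x ≡ 0 (mod 24)


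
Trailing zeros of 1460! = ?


floor(1460/5) = 292
floor(1460/25) = 58
floor(1460/125) = 11
floor(1460/625) = 2
Total = 363

363 trailing zeros


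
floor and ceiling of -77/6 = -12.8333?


-77/6 = -12.8333
floor = -13
ceil = -12

floor = -13, ceil = -12


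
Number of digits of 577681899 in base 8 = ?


577681899 in base 8 = 4233534753
Number of digits = 10

10 digits (base 8)


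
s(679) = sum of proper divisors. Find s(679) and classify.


Proper divisors: 1, 7, 97
Sum = 1 + 7 + 97 = 105
105 < 679 → deficient

s(679) = 105 (deficient)


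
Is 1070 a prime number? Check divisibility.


1070 / 2 = 535 (exact division)
1070 is NOT prime.

No, 1070 is not prime


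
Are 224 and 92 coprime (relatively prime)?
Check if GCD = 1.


Euclidean algorithm:
224 = 2 * 92 + 40
92 = 2 * 40 + 12
40 = 3 * 12 + 4
12 = 3 * 4 + 0
GCD(224, 92) = 4

No, not coprime (GCD = 4)


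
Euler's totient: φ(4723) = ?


4723 = 4723
Prime factors: 4723
φ(4723) = 4723 × (1-1/4723)
= 4723 × 4722/4723 = 4722

φ(4723) = 4722


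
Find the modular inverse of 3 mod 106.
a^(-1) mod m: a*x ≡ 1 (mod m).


Use the extended Euclidean algorithm on (106, 3); each row r = 106*s + 3*t:
r=106, s=1, t=0
r=3, s=0, t=1
q=35: r=1, s=1, t=-35   [106*(1) + 3*(-35) = 1]
q=3: r=0, s=-3, t=106   [106*(-3) + 3*(106) = 0]
GCD = 1 with t = -35, so 3*(-35) ≡ 1 (mod 106)
Inverse = -35 mod 106 = 71
Check: 3 * 71 = 213 ≡ 1 (mod 106)

3^(-1) ≡ 71 (mod 106)


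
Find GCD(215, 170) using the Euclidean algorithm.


215 = 1 * 170 + 45
170 = 3 * 45 + 35
45 = 1 * 35 + 10
35 = 3 * 10 + 5
10 = 2 * 5 + 0
GCD = 5


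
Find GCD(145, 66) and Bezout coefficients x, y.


Tabular extended Euclidean (each row: r = 145*s + 66*t):
r=145, s=1, t=0
r=66, s=0, t=1
q=2: r=13, s=1, t=-2   [145*(1) + 66*(-2) = 13]
q=5: r=1, s=-5, t=11   [145*(-5) + 66*(11) = 1]
q=13: r=0, s=66, t=-145   [145*(66) + 66*(-145) = 0]
GCD = 1; from the row with r=1: x=-5, y=11
Check: 145*(-5) + 66*(11) = -725 + 726 = 1

GCD = 1, x = -5, y = 11


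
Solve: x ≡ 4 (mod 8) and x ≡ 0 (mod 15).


M = 8*15 = 120
M1 = M/8 = 15, M2 = M/15 = 8
M1^(-1) mod 8 = 7, M2^(-1) mod 15 = 2
x = 4*15*7 + 0*8*2 = 420
420 mod 120 = 60
Check: 60 mod 8 = 4 ✓, 60 mod 15 = 0 ✓

x ≡ 60 (mod 120)


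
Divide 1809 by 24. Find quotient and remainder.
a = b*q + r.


1809 = 24 * 75 + 9
Check: 1800 + 9 = 1809

q = 75, r = 9


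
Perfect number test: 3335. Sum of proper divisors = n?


Proper divisors of 3335: 1, 5, 23, 29, 115, 145, 667
Sum = 1 + 5 + 23 + 29 + 115 + 145 + 667 = 985

No, 3335 is not perfect (985 ≠ 3335)


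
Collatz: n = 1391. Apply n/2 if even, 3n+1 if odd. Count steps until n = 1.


1391 → 4174 → 2087 → 6262 → 3131 → 9394 → 4697 → 14092 → 7046 → 3523 → 10570 → 5285 → 15856 → 7928 → 3964 → 1982 → 991 → 2974 → 1487 → 4462 → 2231 → 6694 → 3347 → 10042 → 5021 → 15064 → 7532 → 3766 → 1883 → 5650 → 2825 → 8476 → 4238 → 2119 → 6358 → 3179 → 9538 → 4769 → 14308 → 7154 → 3577 → 10732 → 5366 → 2683 → 8050 → 4025 → 12076 → 6038 → 3019 → 9058 → 4529 → 13588 → 6794 → 3397 → 10192 → 5096 → 2548 → 1274 → 637 → 1912 → 956 → 478 → 239 → 718 → 359 → 1078 → 539 → 1618 → 809 → 2428 → 1214 → 607 → 1822 → 911 → 2734 → 1367 → 4102 → 2051 → 6154 → 3077 → 9232 → 4616 → 2308 → 1154 → 577 → 1732 → 866 → 433 → 1300 → 650 → 325 → 976 → 488 → 244 → 122 → 61 → 184 → 92 → 46 → 23 → 70 → 35 → 106 → 53 → 160 → 80 → 40 → 20 → 10 → 5 → 16 → 8 → 4 → 2 → 1
Total steps = 114

114 steps


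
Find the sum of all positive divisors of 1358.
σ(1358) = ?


Divisors of 1358: 1, 2, 7, 14, 97, 194, 679, 1358
Sum = 1 + 2 + 7 + 14 + 97 + 194 + 679 + 1358 = 2352

σ(1358) = 2352


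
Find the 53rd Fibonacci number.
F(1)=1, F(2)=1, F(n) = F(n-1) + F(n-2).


Sequence: 1, 1, 2, 3, 5, 8, 13, 21, 34, 55, 89, 144, 233, 377, 610, 987, 1597, 2584, 4181, 6765, 10946, 17711, 28657, 46368, 75025, 121393, 196418, 317811, 514229, 832040, 1346269, 2178309, 3524578, 5702887, 9227465, 14930352, 24157817, 39088169, 63245986, 102334155, 165580141, 267914296, 433494437, 701408733, 1134903170, 1836311903, 2971215073, 4807526976, 7778742049, 12586269025, 20365011074, 32951280099, 53316291173
F(53) = 53316291173


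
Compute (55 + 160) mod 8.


55 + 160 = 215
215 mod 8 = 7


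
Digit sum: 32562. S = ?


3 + 2 + 5 + 6 + 2 = 18


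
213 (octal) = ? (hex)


213 (base 8) = 139 (decimal)
139 (decimal) = 8B (base 16)


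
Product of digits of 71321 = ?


7 × 1 × 3 × 2 × 1 = 42


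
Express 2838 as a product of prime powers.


2838 / 2 = 1419
1419 / 3 = 473
473 / 11 = 43
43 / 43 = 1
2838 = 2 × 3 × 11 × 43
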